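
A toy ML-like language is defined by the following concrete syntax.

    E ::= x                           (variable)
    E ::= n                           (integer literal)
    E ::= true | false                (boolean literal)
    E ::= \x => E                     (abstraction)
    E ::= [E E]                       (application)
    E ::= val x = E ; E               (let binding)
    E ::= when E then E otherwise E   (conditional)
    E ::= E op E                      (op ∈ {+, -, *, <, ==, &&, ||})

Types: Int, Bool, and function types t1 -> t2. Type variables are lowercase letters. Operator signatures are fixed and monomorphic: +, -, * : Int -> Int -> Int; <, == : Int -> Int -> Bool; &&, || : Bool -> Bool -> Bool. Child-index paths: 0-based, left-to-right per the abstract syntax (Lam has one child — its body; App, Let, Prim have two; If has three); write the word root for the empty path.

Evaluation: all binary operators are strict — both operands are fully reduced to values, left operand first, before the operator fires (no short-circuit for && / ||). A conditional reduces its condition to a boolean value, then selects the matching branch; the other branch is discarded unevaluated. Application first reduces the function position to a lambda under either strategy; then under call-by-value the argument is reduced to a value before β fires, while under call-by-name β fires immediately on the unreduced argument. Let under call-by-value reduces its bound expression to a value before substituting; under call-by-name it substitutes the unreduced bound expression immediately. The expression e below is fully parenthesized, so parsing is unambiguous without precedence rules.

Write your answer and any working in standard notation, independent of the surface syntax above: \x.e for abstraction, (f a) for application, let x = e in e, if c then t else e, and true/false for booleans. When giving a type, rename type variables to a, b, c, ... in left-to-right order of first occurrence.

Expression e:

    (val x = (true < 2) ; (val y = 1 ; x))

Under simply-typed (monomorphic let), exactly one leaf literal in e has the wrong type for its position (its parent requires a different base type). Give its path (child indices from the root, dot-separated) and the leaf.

Derivation:
  unify Bool ~ Int
  FAIL: mismatch Bool ~ Int

Answer: 0.0 : true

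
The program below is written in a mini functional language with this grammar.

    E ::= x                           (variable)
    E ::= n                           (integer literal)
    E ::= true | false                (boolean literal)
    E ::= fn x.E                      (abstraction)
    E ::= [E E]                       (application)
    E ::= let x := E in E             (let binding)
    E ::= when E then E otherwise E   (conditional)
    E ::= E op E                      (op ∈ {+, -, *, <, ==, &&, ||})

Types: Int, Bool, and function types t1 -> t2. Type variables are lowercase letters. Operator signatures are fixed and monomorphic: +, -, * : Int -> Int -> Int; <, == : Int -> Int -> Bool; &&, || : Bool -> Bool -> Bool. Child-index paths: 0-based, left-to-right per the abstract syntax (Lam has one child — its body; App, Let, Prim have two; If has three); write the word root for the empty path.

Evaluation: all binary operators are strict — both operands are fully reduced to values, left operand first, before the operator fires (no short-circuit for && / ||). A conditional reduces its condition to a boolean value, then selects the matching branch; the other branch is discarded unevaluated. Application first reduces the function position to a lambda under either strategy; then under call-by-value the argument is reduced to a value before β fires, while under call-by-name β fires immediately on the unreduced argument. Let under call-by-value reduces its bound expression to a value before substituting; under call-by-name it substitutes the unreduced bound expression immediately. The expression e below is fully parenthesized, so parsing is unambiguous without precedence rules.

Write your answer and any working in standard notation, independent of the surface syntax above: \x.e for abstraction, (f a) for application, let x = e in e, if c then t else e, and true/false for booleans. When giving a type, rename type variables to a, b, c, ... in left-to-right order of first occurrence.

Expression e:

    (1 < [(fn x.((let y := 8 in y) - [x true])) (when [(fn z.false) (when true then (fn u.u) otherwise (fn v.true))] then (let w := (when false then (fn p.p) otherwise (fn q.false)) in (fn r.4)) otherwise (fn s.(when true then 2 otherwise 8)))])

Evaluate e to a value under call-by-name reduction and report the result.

Derivation:
step 0: (1 < ((\x.((let y = 8 in y) - (x true))) (if ((\z.false) (if true then (\u.u) else (\v.true))) then (let w = (if false then (\p.p) else (\q.false)) in (\r.4)) else (\s.(if true then 2 else 8)))))
step 1: [beta@1] (1 < ((let y = 8 in y) - ((if ((\z.false) (if true then (\u.u) else (\v.true))) then (let w = (if false then (\p.p) else (\q.false)) in (\r.4)) else (\s.(if true then 2 else 8))) true)))
step 2: [let@1.0] (1 < (8 - ((if ((\z.false) (if true then (\u.u) else (\v.true))) then (let w = (if false then (\p.p) else (\q.false)) in (\r.4)) else (\s.(if true then 2 else 8))) true)))
step 3: [beta@1.1.0.0] (1 < (8 - ((if false then (let w = (if false then (\p.p) else (\q.false)) in (\r.4)) else (\s.(if true then 2 else 8))) true)))
step 4: [if@1.1.0] (1 < (8 - ((\s.(if true then 2 else 8)) true)))
step 5: [beta@1.1] (1 < (8 - (if true then 2 else 8)))
step 6: [if@1.1] (1 < (8 - 2))
step 7: [delta@1] (1 < 6)
step 8: [delta@root] true

Answer: true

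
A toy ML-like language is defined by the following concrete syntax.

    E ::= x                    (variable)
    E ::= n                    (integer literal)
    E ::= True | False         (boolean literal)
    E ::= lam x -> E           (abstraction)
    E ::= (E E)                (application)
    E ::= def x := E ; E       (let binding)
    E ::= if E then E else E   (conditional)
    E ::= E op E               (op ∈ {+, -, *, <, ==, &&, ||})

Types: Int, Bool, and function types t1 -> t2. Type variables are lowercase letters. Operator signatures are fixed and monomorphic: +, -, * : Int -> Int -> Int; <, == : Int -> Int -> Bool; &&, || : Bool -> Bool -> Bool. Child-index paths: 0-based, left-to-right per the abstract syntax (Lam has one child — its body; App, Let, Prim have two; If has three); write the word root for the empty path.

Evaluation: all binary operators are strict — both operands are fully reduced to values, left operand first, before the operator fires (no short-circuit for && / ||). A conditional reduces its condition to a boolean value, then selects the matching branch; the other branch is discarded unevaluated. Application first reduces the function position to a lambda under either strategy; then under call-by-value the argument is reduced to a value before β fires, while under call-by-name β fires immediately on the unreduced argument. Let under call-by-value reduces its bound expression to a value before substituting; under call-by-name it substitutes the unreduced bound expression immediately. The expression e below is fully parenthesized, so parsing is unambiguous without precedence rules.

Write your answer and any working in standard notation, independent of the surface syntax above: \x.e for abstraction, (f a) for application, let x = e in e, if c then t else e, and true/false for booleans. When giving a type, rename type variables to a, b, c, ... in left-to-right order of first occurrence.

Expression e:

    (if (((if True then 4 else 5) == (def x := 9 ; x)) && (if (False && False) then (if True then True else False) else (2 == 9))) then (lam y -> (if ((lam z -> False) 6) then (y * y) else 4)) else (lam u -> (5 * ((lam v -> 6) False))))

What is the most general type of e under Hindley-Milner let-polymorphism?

Derivation:
  unify Bool ~ Bool
  unify Int ~ Int
  unify Int ~ Int
let x : Int
x : Int
  unify Int ~ Int
  unify Bool ~ Bool
  unify Bool ~ Bool
  unify Bool ~ Bool
  unify Bool ~ Bool
  unify Bool ~ Bool
  unify Bool ~ Bool
  unify Int ~ Int
  unify Int ~ Int
  unify Bool ~ Bool
  unify Bool ~ Bool
  unify Bool ~ Bool
\z._ : b -> Bool
  unify b -> Bool ~ Int -> c
  unify b ~ Int
  unify Bool ~ c
_ _ : Bool
  unify Bool ~ Bool
y : a
  unify a ~ Int
y : Int
  unify Int ~ Int
  unify Int ~ Int
\y._ : Int -> Int
  unify Int ~ Int
\v._ : e -> Int
  unify e -> Int ~ Bool -> f
  unify e ~ Bool
  unify Int ~ f
_ _ : Int
  unify Int ~ Int
\u._ : d -> Int
  unify Int -> Int ~ d -> Int
  unify Int ~ d
  unify Int ~ Int

Answer: Int -> Int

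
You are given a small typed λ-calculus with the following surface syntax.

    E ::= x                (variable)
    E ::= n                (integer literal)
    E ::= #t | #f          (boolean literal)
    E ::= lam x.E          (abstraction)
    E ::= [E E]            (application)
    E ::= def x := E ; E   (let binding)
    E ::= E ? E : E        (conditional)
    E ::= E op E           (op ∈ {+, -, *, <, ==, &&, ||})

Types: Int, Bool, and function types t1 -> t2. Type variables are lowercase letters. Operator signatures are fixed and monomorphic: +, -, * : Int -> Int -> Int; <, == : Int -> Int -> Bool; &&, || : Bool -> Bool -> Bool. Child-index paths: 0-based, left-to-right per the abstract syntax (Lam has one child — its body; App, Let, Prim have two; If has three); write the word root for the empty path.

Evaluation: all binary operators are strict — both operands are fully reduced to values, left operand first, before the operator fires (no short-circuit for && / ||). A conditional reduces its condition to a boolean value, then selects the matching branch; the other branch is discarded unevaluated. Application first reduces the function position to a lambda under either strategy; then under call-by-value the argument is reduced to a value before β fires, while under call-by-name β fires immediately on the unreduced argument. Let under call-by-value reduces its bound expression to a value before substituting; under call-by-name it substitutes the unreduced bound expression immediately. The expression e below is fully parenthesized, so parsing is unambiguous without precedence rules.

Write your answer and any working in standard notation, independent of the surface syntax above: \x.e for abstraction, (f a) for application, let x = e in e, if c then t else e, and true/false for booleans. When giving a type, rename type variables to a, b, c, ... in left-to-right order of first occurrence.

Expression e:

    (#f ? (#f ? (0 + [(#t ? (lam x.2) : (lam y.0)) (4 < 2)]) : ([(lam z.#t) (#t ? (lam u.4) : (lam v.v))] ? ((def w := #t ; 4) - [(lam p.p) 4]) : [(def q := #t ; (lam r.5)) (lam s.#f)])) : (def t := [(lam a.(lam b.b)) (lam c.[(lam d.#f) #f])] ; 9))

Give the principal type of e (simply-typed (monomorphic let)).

Trace:
  unify Bool ~ Bool
  unify Bool ~ Bool
  unify Int ~ Int
  unify Bool ~ Bool
\x._ : a -> Int
\y._ : b -> Int
  unify a -> Int ~ b -> Int
  unify a ~ b
  unify Int ~ Int
  unify Int ~ Int
  unify Int ~ Int
  unify b -> Int ~ Bool -> c
  unify b ~ Bool
  unify Int ~ c
_ _ : Int
  unify Int ~ Int
\z._ : d -> Bool
  unify Bool ~ Bool
\u._ : e -> Int
v : f
\v._ : f -> f
  unify e -> Int ~ f -> f
  unify e ~ f
  unify Int ~ f
  unify d -> Bool ~ (Int -> Int) -> g
  unify d ~ Int -> Int
  unify Bool ~ g
_ _ : Bool
  unify Bool ~ Bool
let w : Bool
  unify Int ~ Int
p : h
\p._ : h -> h
  unify h -> h ~ Int -> i
  unify h ~ Int
  unify Int ~ i
_ _ : Int
  unify Int ~ Int
let q : Bool
\r._ : j -> Int
\s._ : k -> Bool
  unify j -> Int ~ (k -> Bool) -> l
  unify j ~ k -> Bool
  unify Int ~ l
_ _ : Int
  unify Int ~ Int
  unify Int ~ Int
b : n
\b._ : n -> n
\a._ : m -> n -> n
\d._ : p -> Bool
  unify p -> Bool ~ Bool -> q
  unify p ~ Bool
  unify Bool ~ q
_ _ : Bool
\c._ : o -> Bool
  unify m -> n -> n ~ (o -> Bool) -> r
  unify m ~ o -> Bool
  unify n -> n ~ r
_ _ : n -> n
let t : n -> n
  unify Int ~ Int

Answer: Int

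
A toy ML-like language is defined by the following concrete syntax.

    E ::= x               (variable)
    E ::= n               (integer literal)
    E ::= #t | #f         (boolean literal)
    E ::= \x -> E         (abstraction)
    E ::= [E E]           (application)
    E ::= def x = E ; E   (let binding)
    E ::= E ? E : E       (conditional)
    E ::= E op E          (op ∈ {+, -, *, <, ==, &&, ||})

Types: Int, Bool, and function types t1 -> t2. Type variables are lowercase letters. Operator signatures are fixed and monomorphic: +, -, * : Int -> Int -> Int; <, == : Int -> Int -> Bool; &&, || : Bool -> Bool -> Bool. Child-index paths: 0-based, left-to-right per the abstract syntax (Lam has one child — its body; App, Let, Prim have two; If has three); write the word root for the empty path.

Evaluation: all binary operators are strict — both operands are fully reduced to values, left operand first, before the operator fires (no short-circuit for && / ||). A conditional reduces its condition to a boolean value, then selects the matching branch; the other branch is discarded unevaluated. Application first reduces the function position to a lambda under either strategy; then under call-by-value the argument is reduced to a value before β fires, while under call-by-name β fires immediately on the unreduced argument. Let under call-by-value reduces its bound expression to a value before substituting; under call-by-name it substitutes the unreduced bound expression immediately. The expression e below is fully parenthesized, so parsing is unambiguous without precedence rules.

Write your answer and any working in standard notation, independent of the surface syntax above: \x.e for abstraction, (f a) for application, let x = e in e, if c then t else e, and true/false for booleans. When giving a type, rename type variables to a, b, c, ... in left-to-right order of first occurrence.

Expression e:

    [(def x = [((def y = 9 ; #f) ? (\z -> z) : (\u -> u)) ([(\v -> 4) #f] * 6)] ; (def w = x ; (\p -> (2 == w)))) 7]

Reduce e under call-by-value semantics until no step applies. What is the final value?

Answer: false

Trace:
step 0: ((let x = ((if (let y = 9 in false) then (\z.z) else (\u.u)) (((\v.4) false) * 6)) in (let w = x in (\p.(2 == w)))) 7)
step 1: [let@0.0.0.0] ((let x = ((if false then (\z.z) else (\u.u)) (((\v.4) false) * 6)) in (let w = x in (\p.(2 == w)))) 7)
step 2: [if@0.0.0] ((let x = ((\u.u) (((\v.4) false) * 6)) in (let w = x in (\p.(2 == w)))) 7)
step 3: [beta@0.0.1.0] ((let x = ((\u.u) (4 * 6)) in (let w = x in (\p.(2 == w)))) 7)
step 4: [delta@0.0.1] ((let x = ((\u.u) 24) in (let w = x in (\p.(2 == w)))) 7)
step 5: [beta@0.0] ((let x = 24 in (let w = x in (\p.(2 == w)))) 7)
step 6: [let@0] ((let w = 24 in (\p.(2 == w))) 7)
step 7: [let@0] ((\p.(2 == 24)) 7)
step 8: [beta@root] (2 == 24)
step 9: [delta@root] false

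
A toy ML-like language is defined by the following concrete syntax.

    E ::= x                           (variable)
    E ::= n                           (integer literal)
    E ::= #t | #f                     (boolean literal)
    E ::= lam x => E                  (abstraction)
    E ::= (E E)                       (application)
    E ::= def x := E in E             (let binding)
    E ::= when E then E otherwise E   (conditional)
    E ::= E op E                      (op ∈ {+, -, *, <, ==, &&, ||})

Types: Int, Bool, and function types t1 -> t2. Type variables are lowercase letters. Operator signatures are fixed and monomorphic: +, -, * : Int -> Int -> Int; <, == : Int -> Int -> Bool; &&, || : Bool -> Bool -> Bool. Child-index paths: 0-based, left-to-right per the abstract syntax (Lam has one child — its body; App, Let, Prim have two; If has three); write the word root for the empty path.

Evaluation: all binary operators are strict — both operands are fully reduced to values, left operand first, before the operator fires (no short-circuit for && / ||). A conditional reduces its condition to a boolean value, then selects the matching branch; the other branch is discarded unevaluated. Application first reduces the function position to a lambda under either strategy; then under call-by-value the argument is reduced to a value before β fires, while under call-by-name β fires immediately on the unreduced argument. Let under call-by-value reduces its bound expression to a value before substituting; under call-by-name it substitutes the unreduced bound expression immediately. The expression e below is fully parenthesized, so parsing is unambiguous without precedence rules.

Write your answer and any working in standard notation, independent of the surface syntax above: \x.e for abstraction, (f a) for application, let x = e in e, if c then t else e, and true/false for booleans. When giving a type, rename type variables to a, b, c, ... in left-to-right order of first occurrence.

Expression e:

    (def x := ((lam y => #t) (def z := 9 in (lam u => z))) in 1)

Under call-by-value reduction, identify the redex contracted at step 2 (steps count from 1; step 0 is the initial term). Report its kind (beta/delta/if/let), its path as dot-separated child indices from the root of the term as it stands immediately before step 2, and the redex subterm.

Working:
step 0: (let x = ((\y.true) (let z = 9 in (\u.z))) in 1)
step 1: [let@0.1] (let x = ((\y.true) (\u.9)) in 1)
step 2: [beta@0] (let x = true in 1)

Answer: beta at 0 : ((\y.true) (\u.9))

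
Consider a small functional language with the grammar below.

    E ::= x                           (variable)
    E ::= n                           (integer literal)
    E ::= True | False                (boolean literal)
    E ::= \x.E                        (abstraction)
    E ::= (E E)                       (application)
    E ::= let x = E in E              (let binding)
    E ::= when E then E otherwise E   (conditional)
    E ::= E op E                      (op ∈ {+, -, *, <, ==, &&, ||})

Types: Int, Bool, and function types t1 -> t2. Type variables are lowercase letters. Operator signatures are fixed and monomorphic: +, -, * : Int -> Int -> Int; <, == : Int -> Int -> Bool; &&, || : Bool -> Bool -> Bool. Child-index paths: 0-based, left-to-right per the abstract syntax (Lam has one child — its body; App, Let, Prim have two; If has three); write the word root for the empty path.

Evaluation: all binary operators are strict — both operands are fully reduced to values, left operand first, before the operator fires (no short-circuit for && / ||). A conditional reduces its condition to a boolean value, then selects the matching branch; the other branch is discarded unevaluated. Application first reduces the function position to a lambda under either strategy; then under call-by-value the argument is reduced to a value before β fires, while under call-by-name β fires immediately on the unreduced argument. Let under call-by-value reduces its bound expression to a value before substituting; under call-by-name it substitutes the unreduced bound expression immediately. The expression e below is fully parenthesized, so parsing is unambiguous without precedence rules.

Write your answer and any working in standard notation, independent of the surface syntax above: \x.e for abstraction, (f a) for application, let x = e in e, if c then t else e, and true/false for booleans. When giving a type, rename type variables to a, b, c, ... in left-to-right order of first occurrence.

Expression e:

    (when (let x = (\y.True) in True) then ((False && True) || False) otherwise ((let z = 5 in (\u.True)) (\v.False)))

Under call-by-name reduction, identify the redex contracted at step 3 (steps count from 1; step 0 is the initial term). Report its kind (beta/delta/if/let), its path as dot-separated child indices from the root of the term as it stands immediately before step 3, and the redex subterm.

Answer: delta at 0 : (false && true)

Working:
step 0: (if (let x = (\y.true) in true) then ((false && true) || false) else ((let z = 5 in (\u.true)) (\v.false)))
step 1: [let@0] (if true then ((false && true) || false) else ((let z = 5 in (\u.true)) (\v.false)))
step 2: [if@root] ((false && true) || false)
step 3: [delta@0] (false || false)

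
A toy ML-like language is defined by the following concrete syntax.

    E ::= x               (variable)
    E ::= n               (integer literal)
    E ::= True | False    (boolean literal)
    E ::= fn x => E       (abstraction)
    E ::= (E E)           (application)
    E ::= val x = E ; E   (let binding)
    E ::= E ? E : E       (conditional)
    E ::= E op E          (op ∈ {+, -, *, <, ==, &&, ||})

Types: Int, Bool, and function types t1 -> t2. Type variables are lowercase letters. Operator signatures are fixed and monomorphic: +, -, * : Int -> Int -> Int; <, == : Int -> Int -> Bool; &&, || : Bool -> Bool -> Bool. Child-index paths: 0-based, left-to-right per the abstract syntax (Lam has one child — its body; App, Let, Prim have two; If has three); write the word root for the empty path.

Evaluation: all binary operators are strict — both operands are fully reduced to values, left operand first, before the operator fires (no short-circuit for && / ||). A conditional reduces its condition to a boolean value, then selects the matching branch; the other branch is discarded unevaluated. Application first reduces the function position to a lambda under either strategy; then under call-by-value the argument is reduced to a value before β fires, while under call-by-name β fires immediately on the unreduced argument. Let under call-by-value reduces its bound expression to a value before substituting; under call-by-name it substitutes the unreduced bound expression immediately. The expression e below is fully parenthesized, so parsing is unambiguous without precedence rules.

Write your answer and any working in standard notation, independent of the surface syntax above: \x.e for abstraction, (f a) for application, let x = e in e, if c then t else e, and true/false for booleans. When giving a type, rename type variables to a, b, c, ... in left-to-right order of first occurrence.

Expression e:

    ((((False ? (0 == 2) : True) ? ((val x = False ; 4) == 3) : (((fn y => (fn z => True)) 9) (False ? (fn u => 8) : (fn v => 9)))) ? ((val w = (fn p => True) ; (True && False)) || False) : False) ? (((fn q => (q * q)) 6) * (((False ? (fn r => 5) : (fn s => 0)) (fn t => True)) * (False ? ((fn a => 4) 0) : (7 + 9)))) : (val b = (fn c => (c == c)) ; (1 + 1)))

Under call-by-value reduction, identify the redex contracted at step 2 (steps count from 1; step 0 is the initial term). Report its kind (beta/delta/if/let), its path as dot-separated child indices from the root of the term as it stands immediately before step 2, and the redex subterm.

Answer: if at 0.0 : (if true then ((let x = false in 4) == 3) else (((\y.(\z.true)) 9) (if false then (\u.8) else (\v.9))))

Derivation:
step 0: (if (if (if (if false then (0 == 2) else true) then ((let x = false in 4) == 3) else (((\y.(\z.true)) 9) (if false then (\u.8) else (\v.9)))) then ((let w = (\p.true) in (true && false)) || false) else false) then (((\q.(q * q)) 6) * (((if false then (\r.5) else (\s.0)) (\t.true)) * (if false then ((\a.4) 0) else (7 + 9)))) else (let b = (\c.(c == c)) in (1 + 1)))
step 1: [if@0.0.0] (if (if (if true then ((let x = false in 4) == 3) else (((\y.(\z.true)) 9) (if false then (\u.8) else (\v.9)))) then ((let w = (\p.true) in (true && false)) || false) else false) then (((\q.(q * q)) 6) * (((if false then (\r.5) else (\s.0)) (\t.true)) * (if false then ((\a.4) 0) else (7 + 9)))) else (let b = (\c.(c == c)) in (1 + 1)))
step 2: [if@0.0] (if (if ((let x = false in 4) == 3) then ((let w = (\p.true) in (true && false)) || false) else false) then (((\q.(q * q)) 6) * (((if false then (\r.5) else (\s.0)) (\t.true)) * (if false then ((\a.4) 0) else (7 + 9)))) else (let b = (\c.(c == c)) in (1 + 1)))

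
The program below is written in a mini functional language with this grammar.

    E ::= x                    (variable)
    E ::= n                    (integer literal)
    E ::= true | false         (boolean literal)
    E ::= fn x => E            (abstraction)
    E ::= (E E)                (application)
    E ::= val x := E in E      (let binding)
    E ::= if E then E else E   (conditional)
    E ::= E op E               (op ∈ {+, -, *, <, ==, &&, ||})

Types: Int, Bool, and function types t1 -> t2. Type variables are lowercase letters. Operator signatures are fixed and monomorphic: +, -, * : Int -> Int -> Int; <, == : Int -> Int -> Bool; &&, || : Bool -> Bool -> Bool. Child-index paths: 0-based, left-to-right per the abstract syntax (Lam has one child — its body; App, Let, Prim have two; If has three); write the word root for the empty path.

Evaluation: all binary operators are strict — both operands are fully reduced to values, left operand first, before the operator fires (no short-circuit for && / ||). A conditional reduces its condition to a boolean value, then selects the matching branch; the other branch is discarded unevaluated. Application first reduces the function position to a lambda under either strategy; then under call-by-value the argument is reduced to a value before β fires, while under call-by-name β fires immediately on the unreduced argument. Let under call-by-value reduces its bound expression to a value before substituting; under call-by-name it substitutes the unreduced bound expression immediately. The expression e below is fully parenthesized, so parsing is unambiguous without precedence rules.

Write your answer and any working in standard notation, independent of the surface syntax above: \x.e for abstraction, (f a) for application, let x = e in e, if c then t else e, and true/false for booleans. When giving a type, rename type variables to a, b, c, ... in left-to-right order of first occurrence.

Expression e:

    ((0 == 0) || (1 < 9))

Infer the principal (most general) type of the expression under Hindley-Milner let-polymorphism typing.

Derivation:
  unify Int ~ Int
  unify Int ~ Int
  unify Bool ~ Bool
  unify Int ~ Int
  unify Int ~ Int
  unify Bool ~ Bool

Answer: Bool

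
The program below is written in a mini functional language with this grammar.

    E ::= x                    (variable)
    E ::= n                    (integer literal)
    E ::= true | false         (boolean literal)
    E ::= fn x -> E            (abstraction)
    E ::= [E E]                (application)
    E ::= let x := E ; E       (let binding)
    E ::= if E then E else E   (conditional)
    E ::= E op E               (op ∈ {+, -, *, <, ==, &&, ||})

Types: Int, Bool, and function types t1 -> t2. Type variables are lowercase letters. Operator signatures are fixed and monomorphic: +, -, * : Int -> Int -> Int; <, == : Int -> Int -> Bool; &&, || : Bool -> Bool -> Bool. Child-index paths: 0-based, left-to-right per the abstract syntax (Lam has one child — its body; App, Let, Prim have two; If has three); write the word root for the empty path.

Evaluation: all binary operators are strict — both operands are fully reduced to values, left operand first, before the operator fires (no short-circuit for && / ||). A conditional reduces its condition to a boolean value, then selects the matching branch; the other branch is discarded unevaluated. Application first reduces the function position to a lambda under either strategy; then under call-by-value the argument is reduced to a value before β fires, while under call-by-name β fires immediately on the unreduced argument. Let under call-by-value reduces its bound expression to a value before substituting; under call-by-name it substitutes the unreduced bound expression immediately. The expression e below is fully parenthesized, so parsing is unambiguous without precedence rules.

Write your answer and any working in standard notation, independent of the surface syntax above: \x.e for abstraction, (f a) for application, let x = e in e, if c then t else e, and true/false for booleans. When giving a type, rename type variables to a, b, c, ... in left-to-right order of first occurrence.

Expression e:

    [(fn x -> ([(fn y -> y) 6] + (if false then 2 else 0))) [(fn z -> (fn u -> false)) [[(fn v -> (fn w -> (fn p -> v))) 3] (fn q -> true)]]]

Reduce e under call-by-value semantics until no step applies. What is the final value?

Trace:
step 0: ((\x.(((\y.y) 6) + (if false then 2 else 0))) ((\z.(\u.false)) (((\v.(\w.(\p.v))) 3) (\q.true))))
step 1: [beta@1.1.0] ((\x.(((\y.y) 6) + (if false then 2 else 0))) ((\z.(\u.false)) ((\w.(\p.3)) (\q.true))))
step 2: [beta@1.1] ((\x.(((\y.y) 6) + (if false then 2 else 0))) ((\z.(\u.false)) (\p.3)))
step 3: [beta@1] ((\x.(((\y.y) 6) + (if false then 2 else 0))) (\u.false))
step 4: [beta@root] (((\y.y) 6) + (if false then 2 else 0))
step 5: [beta@0] (6 + (if false then 2 else 0))
step 6: [if@1] (6 + 0)
step 7: [delta@root] 6

Answer: 6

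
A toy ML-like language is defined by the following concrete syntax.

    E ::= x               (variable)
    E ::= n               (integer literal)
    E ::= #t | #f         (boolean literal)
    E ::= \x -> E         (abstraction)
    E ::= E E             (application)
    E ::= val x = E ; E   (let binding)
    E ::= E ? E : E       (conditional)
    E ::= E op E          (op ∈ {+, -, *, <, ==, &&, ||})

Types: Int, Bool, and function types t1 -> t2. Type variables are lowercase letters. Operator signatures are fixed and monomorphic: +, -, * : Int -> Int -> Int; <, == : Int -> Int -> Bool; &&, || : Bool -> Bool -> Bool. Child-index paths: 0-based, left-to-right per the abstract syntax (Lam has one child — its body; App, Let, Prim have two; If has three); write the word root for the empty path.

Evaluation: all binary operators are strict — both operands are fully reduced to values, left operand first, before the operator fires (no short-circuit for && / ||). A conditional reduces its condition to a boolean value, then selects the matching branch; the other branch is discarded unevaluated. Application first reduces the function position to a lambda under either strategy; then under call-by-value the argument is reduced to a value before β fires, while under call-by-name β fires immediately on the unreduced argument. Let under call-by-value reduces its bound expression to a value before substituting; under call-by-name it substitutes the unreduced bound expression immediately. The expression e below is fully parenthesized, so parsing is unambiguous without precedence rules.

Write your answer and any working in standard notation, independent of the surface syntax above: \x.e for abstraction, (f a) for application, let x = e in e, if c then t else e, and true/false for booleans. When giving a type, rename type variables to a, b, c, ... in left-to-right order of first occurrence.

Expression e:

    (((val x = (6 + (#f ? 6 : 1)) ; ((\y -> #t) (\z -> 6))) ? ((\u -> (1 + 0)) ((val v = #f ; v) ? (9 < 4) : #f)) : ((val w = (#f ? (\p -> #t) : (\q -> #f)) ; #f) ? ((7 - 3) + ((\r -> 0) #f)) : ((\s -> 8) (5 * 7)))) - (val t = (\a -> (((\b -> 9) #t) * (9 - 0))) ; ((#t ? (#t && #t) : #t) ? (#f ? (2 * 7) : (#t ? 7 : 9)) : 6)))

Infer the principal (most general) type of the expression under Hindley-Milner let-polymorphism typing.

Answer: Int

Trace:
  unify Int ~ Int
  unify Bool ~ Bool
  unify Int ~ Int
  unify Int ~ Int
let x : Int
\y._ : a -> Bool
\z._ : b -> Int
  unify a -> Bool ~ (b -> Int) -> c
  unify a ~ b -> Int
  unify Bool ~ c
_ _ : Bool
  unify Bool ~ Bool
  unify Int ~ Int
  unify Int ~ Int
\u._ : d -> Int
let v : Bool
v : Bool
  unify Bool ~ Bool
  unify Int ~ Int
  unify Int ~ Int
  unify Bool ~ Bool
  unify d -> Int ~ Bool -> e
  unify d ~ Bool
  unify Int ~ e
_ _ : Int
  unify Bool ~ Bool
\p._ : f -> Bool
\q._ : g -> Bool
  unify f -> Bool ~ g -> Bool
  unify f ~ g
  unify Bool ~ Bool
let w : forall. g -> Bool
  unify Bool ~ Bool
  unify Int ~ Int
  unify Int ~ Int
  unify Int ~ Int
\r._ : h -> Int
  unify h -> Int ~ Bool -> i
  unify h ~ Bool
  unify Int ~ i
_ _ : Int
  unify Int ~ Int
\s._ : j -> Int
  unify Int ~ Int
  unify Int ~ Int
  unify j -> Int ~ Int -> k
  unify j ~ Int
  unify Int ~ k
_ _ : Int
  unify Int ~ Int
  unify Int ~ Int
  unify Int ~ Int
\b._ : m -> Int
  unify m -> Int ~ Bool -> n
  unify m ~ Bool
  unify Int ~ n
_ _ : Int
  unify Int ~ Int
  unify Int ~ Int
  unify Int ~ Int
  unify Int ~ Int
\a._ : l -> Int
let t : forall. l -> Int
  unify Bool ~ Bool
  unify Bool ~ Bool
  unify Bool ~ Bool
  unify Bool ~ Bool
  unify Bool ~ Bool
  unify Bool ~ Bool
  unify Int ~ Int
  unify Int ~ Int
  unify Bool ~ Bool
  unify Int ~ Int
  unify Int ~ Int
  unify Int ~ Int
  unify Int ~ Int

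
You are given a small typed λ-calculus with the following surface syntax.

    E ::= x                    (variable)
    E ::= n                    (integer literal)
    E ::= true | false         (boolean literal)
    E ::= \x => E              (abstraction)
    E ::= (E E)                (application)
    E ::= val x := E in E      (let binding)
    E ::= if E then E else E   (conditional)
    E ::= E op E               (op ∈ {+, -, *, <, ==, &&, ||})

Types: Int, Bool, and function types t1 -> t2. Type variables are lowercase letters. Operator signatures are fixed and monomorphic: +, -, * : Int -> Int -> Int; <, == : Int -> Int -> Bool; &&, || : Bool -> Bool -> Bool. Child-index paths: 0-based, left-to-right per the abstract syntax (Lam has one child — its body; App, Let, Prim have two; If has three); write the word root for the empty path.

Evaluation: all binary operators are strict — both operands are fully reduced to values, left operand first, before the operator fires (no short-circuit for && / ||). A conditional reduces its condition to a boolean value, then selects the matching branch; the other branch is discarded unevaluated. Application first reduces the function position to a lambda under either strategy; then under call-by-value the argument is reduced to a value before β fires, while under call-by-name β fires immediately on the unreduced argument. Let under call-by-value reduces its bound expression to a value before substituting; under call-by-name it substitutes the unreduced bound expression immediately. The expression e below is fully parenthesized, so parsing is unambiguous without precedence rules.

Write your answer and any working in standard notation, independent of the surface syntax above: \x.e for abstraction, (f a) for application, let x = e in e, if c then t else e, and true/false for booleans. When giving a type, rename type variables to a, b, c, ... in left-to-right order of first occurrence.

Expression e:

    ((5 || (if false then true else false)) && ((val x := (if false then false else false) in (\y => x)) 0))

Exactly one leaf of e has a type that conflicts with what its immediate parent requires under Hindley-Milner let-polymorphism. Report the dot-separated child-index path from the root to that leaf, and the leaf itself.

Derivation:
  unify Int ~ Bool
  FAIL: mismatch Int ~ Bool

Answer: 0.0 : 5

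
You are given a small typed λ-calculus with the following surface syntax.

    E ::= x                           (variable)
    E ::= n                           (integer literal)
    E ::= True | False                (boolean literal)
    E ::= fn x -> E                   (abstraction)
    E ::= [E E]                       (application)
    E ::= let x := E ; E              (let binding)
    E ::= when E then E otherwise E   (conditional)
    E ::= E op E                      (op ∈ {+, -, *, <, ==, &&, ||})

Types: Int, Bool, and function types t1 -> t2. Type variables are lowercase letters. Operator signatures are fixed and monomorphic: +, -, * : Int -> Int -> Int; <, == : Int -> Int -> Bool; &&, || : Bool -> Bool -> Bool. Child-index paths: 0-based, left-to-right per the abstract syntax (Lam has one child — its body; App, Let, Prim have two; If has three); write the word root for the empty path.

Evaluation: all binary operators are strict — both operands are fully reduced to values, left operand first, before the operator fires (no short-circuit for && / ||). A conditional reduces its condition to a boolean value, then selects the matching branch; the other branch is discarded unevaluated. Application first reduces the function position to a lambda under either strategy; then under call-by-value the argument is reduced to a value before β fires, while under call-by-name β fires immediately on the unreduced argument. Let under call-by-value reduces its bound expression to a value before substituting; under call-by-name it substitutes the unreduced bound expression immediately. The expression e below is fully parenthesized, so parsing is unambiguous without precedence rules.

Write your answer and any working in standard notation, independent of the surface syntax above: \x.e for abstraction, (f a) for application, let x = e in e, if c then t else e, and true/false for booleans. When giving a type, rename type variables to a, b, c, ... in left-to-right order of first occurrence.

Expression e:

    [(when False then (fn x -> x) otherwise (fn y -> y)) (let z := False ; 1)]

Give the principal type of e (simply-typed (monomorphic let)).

Answer: Int

Derivation:
  unify Bool ~ Bool
x : a
\x._ : a -> a
y : b
\y._ : b -> b
  unify a -> a ~ b -> b
  unify a ~ b
  unify b ~ b
let z : Bool
  unify b -> b ~ Int -> c
  unify b ~ Int
  unify Int ~ c
_ _ : Int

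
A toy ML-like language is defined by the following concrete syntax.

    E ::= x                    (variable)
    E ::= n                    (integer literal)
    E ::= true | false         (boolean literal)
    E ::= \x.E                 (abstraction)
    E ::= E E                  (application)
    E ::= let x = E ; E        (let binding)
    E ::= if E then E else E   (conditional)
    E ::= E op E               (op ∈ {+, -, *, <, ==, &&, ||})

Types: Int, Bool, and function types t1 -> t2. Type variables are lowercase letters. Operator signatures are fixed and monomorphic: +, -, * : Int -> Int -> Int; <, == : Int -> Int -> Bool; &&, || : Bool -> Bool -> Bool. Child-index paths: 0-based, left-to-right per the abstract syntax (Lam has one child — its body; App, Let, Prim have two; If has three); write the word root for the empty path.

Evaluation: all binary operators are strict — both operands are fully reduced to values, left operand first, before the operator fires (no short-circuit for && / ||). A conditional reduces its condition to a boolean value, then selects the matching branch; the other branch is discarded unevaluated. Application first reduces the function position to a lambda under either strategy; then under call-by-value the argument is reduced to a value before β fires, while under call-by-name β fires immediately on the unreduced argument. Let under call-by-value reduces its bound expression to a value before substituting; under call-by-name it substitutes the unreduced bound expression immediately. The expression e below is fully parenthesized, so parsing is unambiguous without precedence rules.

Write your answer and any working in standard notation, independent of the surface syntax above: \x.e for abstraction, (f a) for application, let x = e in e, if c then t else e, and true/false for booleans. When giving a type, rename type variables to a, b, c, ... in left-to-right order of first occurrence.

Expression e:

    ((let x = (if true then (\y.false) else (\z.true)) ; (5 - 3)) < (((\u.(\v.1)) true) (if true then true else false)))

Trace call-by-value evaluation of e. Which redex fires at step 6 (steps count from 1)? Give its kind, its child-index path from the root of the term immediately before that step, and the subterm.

Derivation:
step 0: ((let x = (if true then (\y.false) else (\z.true)) in (5 - 3)) < (((\u.(\v.1)) true) (if true then true else false)))
step 1: [if@0.0] ((let x = (\y.false) in (5 - 3)) < (((\u.(\v.1)) true) (if true then true else false)))
step 2: [let@0] ((5 - 3) < (((\u.(\v.1)) true) (if true then true else false)))
step 3: [delta@0] (2 < (((\u.(\v.1)) true) (if true then true else false)))
step 4: [beta@1.0] (2 < ((\v.1) (if true then true else false)))
step 5: [if@1.1] (2 < ((\v.1) true))
step 6: [beta@1] (2 < 1)

Answer: beta at 1 : ((\v.1) true)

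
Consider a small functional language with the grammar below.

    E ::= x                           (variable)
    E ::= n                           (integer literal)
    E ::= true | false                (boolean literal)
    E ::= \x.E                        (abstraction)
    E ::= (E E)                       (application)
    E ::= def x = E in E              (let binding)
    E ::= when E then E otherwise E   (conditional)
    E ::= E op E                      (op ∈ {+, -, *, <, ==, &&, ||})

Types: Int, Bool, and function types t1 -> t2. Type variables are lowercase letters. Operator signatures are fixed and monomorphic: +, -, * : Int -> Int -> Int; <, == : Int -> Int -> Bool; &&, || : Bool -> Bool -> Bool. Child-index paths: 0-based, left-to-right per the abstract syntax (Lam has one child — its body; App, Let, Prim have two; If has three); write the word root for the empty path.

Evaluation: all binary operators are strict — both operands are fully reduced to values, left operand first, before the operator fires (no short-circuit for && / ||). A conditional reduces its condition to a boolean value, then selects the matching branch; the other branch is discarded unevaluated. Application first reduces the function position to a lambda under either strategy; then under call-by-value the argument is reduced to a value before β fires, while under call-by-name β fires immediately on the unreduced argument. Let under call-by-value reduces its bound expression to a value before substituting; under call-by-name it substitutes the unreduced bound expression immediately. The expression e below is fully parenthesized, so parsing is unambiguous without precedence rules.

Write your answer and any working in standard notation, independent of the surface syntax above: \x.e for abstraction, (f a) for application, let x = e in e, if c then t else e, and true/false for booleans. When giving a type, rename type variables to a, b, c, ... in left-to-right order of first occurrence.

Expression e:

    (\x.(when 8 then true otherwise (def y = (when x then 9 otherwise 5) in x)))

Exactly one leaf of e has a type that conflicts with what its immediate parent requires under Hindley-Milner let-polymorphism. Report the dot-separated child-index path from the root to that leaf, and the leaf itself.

Answer: 0.0 : 8

Derivation:
  unify Int ~ Bool
  FAIL: mismatch Int ~ Bool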